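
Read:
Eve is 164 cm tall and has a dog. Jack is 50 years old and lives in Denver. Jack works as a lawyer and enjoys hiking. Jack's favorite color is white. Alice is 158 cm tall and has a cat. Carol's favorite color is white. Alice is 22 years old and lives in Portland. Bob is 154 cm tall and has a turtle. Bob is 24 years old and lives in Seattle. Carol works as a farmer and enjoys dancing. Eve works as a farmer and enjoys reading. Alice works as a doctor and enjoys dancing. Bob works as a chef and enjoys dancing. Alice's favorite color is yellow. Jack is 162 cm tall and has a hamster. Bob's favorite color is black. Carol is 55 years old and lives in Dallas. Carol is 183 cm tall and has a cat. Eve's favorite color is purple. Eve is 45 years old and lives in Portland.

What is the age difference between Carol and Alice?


|55 - 22| = 33

33


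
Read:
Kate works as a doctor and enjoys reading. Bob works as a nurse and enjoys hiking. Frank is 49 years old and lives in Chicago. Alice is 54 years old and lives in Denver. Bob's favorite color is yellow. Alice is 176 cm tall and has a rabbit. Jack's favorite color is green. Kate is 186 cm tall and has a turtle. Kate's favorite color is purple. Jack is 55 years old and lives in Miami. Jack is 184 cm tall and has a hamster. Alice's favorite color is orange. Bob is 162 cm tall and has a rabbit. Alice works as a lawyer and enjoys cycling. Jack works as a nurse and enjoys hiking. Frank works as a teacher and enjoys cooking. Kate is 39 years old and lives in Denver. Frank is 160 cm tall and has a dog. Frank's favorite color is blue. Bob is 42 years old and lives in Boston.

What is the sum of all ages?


54+55+39+49+42 = 239

239


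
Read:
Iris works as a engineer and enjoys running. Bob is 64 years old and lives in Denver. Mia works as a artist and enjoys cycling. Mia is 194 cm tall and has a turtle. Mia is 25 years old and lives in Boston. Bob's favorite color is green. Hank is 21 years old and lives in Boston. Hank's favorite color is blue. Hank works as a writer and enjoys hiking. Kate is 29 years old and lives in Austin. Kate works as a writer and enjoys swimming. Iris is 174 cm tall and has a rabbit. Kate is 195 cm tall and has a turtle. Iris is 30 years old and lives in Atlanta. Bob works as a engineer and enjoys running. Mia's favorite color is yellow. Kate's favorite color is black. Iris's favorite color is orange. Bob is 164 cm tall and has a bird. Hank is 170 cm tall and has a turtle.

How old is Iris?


Iris is 30 years old

30


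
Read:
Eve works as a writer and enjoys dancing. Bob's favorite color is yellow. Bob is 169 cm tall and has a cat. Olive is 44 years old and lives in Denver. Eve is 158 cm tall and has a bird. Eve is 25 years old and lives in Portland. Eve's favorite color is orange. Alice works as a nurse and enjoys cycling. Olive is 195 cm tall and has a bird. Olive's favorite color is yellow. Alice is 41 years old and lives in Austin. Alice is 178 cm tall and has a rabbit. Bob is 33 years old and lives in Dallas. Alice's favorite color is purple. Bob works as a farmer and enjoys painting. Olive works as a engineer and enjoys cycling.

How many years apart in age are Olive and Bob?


44 vs 33, diff = 11

11


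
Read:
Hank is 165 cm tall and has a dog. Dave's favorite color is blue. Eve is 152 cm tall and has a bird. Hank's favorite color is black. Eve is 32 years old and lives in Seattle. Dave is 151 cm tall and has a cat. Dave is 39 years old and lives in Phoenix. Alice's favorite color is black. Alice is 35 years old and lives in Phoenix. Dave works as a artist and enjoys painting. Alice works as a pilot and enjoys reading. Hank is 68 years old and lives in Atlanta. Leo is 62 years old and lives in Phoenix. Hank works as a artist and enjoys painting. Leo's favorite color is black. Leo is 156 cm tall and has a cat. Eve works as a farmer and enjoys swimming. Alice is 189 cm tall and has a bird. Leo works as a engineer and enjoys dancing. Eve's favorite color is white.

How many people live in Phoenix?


Count in Phoenix: 3

3


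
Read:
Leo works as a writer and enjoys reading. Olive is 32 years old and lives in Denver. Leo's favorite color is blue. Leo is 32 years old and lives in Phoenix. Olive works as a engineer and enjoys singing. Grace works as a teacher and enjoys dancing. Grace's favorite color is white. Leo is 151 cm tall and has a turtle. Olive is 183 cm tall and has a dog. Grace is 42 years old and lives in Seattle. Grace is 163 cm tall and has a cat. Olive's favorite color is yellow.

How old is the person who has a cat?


Person with cat is Grace, age 42

42


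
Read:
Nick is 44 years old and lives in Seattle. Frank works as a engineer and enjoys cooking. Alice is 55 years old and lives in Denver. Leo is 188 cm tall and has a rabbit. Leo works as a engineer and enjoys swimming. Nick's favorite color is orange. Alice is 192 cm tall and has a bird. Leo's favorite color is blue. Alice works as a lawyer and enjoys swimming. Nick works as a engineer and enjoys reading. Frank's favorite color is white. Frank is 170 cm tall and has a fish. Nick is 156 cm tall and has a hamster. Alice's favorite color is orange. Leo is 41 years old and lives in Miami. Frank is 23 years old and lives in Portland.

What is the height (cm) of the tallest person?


Tallest: Alice at 192 cm

192


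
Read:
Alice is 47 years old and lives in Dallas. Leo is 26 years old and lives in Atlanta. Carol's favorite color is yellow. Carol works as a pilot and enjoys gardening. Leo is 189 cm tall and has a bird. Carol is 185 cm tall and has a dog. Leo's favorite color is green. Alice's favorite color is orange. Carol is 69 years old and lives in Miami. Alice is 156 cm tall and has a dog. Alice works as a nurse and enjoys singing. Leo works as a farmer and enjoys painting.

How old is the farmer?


The farmer is Leo, age 26

26


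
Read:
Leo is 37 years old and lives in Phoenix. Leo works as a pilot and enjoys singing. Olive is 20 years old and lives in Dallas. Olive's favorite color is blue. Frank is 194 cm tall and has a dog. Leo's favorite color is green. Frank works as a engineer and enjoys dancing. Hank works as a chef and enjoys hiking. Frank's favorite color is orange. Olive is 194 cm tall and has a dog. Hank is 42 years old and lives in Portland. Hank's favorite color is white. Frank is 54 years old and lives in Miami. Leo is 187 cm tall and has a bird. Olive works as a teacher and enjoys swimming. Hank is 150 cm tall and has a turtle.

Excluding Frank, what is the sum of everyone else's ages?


Sum (excluding Frank): 99

99


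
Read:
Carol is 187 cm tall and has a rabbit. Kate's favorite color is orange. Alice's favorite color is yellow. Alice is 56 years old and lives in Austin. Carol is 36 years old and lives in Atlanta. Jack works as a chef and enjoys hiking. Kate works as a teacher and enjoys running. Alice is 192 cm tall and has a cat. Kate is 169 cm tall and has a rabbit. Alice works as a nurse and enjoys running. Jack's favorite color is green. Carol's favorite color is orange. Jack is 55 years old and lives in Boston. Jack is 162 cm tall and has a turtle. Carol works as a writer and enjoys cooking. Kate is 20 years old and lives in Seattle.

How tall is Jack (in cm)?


Jack is 162 cm tall

162


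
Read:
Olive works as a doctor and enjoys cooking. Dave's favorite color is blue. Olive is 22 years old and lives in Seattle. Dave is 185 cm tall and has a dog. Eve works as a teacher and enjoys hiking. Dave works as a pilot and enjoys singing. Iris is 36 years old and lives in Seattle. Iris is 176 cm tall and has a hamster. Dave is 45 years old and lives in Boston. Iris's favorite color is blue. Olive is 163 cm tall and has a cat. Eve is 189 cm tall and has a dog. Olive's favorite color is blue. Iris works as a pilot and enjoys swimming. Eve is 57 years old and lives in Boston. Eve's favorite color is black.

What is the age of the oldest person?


Oldest: Eve at 57

57


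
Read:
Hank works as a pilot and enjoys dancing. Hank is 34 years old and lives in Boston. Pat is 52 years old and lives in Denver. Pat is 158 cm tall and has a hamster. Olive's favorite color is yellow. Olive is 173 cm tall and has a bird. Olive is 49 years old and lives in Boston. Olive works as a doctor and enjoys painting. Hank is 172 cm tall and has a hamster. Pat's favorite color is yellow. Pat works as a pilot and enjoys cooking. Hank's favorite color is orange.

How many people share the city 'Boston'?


Count: 2

2


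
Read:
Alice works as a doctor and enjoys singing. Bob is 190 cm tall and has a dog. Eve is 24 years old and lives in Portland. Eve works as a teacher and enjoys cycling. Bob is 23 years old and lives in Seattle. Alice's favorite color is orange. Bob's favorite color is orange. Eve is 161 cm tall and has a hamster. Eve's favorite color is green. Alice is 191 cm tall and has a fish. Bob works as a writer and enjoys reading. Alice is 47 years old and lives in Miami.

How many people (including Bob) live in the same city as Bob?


Bob lives in Seattle. Count = 1

1


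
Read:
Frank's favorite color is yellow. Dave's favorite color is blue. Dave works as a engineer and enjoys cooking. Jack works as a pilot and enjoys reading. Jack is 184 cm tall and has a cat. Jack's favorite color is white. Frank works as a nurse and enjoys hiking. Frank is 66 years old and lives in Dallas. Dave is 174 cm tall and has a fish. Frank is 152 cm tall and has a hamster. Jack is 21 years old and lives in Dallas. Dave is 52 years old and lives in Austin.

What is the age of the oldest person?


Oldest: Frank at 66

66


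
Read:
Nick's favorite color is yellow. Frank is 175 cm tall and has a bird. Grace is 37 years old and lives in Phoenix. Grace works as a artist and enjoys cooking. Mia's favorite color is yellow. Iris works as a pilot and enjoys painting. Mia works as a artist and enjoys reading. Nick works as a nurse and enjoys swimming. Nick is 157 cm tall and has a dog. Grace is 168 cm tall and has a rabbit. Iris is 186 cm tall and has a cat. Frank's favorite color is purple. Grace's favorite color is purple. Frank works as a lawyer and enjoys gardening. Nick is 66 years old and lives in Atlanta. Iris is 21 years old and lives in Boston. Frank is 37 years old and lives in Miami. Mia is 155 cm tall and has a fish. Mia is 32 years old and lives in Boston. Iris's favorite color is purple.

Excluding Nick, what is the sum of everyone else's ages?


Sum (excluding Nick): 127

127


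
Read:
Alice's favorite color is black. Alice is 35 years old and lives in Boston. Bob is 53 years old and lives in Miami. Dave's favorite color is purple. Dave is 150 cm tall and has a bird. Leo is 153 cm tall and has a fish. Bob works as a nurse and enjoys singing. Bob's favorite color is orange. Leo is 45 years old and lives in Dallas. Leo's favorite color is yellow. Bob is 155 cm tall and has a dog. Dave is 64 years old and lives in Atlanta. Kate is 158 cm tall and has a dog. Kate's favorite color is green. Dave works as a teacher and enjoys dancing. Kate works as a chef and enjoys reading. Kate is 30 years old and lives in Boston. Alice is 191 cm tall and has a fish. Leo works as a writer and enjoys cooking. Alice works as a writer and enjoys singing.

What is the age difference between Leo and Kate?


|45 - 30| = 15

15


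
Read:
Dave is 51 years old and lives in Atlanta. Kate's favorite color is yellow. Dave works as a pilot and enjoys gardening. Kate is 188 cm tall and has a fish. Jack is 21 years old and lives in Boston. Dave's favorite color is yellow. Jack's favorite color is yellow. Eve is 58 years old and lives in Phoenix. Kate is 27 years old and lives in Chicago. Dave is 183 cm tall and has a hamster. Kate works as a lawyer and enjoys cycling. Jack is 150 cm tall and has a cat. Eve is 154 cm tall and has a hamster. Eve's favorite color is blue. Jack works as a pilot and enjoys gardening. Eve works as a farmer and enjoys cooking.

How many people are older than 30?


Filter: 2

2


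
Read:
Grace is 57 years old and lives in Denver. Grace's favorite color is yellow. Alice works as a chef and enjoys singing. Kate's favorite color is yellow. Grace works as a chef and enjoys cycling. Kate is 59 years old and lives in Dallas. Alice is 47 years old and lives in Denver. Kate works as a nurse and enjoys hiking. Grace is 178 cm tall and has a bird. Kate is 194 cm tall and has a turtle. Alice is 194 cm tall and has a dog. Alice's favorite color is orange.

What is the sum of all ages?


57+47+59 = 163

163


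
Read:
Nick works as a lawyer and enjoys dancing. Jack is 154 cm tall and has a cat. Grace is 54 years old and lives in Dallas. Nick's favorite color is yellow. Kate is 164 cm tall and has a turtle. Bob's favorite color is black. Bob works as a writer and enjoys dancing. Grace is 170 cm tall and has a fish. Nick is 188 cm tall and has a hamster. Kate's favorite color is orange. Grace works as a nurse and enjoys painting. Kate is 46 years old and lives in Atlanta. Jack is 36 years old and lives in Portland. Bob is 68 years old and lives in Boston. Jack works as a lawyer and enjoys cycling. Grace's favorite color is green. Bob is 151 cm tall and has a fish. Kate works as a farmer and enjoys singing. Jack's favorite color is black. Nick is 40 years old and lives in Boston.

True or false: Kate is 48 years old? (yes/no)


Kate is actually 46. no

no


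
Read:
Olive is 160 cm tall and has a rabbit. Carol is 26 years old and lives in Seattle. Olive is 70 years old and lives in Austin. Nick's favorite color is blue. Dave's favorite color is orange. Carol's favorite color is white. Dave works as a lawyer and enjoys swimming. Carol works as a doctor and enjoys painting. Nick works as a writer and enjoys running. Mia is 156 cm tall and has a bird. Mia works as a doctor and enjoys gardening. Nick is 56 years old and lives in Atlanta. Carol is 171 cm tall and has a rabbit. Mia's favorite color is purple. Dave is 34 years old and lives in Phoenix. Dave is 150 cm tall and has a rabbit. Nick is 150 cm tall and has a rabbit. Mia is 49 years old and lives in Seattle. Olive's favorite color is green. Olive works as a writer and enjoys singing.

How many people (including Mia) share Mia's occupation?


Mia is a doctor. Count = 2

2


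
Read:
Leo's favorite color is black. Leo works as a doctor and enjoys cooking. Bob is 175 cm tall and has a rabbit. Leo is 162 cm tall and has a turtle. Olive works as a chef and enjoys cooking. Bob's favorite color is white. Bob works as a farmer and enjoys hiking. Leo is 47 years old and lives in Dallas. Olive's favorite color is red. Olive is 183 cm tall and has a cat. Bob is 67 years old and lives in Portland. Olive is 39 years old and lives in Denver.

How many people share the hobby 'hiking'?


Count: 1

1


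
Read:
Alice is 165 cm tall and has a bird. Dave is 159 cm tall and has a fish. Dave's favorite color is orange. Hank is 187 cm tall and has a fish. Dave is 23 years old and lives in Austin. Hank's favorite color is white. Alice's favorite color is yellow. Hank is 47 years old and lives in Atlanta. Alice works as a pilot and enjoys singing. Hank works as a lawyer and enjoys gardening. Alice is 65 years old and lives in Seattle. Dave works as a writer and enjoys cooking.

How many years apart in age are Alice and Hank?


65 vs 47, diff = 18

18


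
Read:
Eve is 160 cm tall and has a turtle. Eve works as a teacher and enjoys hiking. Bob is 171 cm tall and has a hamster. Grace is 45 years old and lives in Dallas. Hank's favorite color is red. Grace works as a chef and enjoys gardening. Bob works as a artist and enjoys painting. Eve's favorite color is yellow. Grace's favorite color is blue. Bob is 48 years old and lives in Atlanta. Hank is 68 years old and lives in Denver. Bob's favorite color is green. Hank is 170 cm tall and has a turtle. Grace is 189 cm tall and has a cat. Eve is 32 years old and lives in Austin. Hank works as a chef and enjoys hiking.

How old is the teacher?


The teacher is Eve, age 32

32


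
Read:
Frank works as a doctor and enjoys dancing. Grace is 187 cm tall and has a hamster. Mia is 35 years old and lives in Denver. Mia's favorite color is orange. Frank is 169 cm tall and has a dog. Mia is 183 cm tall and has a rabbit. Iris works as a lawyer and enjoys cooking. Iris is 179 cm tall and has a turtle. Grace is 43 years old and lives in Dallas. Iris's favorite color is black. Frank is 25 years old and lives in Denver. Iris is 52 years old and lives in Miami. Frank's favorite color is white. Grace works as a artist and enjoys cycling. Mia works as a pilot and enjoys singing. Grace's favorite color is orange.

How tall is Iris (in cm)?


Iris is 179 cm tall

179


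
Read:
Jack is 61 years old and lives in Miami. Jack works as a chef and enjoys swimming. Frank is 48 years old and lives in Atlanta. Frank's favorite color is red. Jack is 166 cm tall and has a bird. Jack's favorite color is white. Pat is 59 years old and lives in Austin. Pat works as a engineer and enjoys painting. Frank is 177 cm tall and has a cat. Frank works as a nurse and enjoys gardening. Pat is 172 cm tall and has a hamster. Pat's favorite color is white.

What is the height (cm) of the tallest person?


Tallest: Frank at 177 cm

177


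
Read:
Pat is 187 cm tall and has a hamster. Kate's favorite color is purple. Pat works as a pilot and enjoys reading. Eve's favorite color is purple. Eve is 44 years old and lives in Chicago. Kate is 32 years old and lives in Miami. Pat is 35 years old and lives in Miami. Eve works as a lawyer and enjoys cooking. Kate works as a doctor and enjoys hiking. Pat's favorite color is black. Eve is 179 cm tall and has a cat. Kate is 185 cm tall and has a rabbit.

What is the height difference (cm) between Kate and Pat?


|185 - 187| = 2

2


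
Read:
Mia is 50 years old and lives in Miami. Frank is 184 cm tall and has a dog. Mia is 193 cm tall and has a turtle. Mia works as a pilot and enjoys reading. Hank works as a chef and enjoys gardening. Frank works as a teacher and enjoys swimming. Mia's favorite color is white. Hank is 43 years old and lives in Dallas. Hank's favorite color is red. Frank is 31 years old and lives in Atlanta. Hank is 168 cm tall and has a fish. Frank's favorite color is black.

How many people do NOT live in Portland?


Not in Portland: 3

3


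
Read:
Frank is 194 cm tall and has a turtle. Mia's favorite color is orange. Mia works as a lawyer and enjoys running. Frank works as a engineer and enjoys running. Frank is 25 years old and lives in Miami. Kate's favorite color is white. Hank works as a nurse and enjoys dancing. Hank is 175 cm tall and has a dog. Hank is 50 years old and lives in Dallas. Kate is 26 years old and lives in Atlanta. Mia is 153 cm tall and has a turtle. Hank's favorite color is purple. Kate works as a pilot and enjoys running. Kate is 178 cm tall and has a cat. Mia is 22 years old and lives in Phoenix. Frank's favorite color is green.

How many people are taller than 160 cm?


Taller than 160: 3

3


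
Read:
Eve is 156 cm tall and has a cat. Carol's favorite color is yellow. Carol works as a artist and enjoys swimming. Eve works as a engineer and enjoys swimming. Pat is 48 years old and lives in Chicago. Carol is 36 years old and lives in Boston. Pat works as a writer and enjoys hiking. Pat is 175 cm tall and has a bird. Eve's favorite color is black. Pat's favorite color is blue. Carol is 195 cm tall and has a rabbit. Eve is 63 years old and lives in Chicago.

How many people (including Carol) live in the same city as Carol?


Carol lives in Boston. Count = 1

1


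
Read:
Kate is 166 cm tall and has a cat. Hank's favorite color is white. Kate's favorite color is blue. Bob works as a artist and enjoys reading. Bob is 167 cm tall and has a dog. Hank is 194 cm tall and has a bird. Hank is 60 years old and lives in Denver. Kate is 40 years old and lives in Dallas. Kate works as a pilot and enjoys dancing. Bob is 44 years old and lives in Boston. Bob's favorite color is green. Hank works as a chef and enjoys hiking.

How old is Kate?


Kate is 40 years old

40


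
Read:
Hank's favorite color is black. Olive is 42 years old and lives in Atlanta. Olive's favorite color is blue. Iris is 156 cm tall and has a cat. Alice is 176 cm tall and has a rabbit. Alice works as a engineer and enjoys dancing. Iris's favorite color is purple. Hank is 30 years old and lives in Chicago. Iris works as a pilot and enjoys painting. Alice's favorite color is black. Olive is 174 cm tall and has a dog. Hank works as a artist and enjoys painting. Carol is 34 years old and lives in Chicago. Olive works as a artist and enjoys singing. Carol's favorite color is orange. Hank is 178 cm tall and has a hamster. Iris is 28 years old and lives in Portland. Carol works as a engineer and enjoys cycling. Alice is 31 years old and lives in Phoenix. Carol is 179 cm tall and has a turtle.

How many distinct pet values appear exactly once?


Unique pet values: 5

5


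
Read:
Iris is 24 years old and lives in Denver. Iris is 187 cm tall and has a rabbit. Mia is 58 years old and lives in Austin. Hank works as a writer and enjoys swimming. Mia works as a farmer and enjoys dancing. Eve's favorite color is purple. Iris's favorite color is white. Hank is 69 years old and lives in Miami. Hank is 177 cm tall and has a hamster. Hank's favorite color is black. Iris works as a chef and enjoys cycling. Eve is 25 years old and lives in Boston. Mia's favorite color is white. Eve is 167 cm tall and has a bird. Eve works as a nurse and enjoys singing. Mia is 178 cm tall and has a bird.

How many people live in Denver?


Count in Denver: 1

1


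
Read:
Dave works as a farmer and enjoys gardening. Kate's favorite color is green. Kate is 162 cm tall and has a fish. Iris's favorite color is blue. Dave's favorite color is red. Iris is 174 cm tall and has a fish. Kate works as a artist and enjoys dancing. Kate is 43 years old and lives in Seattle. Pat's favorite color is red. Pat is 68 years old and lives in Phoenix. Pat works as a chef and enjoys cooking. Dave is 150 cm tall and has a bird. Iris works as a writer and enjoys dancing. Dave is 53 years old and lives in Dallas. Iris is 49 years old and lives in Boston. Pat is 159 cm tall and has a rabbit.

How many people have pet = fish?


Count: 2

2


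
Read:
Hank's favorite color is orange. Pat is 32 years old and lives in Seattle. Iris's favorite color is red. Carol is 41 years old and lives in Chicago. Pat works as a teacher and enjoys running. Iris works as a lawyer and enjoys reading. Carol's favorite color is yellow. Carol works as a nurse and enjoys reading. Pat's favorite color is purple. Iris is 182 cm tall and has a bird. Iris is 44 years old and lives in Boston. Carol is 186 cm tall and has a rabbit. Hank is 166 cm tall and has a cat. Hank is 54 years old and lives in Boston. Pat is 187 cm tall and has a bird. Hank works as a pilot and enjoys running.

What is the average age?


Sum=171, n=4, avg=42.75

42.75


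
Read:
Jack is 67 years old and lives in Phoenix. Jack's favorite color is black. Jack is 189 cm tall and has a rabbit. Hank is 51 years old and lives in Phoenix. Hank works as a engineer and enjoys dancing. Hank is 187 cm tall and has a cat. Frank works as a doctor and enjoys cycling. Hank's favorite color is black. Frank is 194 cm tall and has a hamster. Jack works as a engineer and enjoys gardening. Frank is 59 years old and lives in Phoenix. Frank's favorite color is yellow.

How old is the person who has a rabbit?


Person with rabbit is Jack, age 67

67


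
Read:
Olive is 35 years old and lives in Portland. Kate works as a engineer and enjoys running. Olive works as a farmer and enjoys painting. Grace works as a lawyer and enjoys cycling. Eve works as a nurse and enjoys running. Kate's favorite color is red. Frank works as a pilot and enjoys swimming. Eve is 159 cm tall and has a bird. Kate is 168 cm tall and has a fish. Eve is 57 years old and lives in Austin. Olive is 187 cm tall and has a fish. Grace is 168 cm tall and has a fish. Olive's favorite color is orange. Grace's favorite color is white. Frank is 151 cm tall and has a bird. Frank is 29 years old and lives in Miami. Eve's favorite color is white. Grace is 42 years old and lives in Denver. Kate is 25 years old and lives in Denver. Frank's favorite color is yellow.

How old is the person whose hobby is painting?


Person with hobby=painting is Olive, age 35

35


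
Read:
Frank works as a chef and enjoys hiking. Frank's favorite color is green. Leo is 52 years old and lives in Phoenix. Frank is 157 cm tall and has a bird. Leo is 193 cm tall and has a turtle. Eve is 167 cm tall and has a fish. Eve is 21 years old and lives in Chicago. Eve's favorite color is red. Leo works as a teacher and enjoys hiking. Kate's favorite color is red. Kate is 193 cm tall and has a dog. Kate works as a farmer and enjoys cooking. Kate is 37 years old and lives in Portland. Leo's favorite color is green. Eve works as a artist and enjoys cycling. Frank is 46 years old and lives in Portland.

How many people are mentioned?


People: Leo, Eve, Kate, Frank. Count = 4

4


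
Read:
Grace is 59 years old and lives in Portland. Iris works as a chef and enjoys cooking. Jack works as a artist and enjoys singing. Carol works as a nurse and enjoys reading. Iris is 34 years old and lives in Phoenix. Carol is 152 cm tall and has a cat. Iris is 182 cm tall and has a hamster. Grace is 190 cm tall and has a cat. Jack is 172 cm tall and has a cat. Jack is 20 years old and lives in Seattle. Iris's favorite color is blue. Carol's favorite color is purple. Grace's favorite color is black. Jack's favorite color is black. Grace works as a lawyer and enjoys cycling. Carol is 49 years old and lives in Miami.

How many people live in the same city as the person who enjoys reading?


Person with hobby reading is Carol, city Miami. Count = 1

1


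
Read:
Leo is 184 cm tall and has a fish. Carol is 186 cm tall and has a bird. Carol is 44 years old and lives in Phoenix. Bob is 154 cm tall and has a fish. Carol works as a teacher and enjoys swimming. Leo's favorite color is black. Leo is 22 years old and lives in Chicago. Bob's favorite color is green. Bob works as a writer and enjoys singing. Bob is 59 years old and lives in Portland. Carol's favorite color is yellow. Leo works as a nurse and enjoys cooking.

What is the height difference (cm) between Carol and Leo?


|186 - 184| = 2

2


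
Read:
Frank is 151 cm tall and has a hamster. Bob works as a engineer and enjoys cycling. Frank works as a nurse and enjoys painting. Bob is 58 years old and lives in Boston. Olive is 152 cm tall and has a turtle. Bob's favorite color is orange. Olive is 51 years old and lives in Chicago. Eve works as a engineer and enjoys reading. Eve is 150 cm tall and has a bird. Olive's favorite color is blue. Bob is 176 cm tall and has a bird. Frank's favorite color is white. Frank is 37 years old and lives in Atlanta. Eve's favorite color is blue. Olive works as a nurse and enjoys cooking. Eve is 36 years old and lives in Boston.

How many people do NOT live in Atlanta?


Not in Atlanta: 3

3


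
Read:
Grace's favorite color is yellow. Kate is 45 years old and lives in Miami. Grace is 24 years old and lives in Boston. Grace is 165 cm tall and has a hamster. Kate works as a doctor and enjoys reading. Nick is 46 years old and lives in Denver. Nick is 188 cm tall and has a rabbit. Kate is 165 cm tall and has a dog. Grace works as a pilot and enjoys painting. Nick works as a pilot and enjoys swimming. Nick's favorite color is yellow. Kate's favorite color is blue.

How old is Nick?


Nick is 46 years old

46


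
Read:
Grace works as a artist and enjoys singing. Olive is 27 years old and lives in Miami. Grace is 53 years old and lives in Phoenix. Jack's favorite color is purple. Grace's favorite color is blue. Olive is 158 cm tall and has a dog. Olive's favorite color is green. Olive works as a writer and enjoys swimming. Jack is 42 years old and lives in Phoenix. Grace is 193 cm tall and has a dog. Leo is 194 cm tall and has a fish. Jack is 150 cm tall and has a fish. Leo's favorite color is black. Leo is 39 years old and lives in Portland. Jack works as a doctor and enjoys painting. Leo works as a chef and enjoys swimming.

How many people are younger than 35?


Filter: 1

1


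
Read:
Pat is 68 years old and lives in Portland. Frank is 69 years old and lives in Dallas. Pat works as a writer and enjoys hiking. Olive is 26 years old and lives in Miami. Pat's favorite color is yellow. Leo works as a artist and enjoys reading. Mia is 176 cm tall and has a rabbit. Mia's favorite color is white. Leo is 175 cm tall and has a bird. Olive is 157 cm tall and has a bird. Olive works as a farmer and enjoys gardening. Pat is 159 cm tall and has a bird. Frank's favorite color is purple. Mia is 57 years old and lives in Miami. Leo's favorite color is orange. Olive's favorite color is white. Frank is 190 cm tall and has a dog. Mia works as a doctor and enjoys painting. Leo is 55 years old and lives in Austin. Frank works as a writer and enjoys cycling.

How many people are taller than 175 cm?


Taller than 175: 2

2


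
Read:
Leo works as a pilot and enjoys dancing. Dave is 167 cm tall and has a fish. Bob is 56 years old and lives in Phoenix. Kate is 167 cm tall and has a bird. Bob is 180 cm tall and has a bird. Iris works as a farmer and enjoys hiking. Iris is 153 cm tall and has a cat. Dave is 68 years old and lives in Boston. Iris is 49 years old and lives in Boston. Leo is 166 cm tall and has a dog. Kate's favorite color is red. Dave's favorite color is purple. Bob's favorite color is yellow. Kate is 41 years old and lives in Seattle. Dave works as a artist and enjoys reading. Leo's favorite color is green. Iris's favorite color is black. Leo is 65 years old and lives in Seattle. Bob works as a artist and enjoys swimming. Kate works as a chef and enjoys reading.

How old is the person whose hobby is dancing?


Person with hobby=dancing is Leo, age 65

65


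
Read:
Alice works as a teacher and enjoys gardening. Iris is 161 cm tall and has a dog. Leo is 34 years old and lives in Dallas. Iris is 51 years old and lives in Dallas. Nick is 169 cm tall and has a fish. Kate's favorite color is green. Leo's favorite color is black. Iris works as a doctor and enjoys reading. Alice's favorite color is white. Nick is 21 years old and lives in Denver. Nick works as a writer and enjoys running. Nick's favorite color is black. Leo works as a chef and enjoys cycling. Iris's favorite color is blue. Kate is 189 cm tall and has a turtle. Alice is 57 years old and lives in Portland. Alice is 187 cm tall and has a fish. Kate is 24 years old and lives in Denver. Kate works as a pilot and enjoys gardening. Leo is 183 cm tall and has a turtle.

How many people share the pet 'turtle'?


Count: 2

2


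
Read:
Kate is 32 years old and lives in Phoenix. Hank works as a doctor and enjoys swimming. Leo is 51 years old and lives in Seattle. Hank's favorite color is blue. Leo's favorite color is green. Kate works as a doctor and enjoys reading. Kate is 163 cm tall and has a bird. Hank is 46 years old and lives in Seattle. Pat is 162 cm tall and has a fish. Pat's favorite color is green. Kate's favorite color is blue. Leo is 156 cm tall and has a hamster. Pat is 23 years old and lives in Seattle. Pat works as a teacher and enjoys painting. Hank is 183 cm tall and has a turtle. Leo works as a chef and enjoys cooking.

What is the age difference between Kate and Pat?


|32 - 23| = 9

9


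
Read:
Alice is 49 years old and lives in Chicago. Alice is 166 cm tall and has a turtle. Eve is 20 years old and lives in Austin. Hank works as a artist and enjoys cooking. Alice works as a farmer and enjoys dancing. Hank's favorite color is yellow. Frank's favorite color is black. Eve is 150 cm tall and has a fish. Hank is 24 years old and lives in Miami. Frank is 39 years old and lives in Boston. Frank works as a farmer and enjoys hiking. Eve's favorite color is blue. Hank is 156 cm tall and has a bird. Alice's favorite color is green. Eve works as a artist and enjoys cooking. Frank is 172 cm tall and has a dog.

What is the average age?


Sum=132, n=4, avg=33

33


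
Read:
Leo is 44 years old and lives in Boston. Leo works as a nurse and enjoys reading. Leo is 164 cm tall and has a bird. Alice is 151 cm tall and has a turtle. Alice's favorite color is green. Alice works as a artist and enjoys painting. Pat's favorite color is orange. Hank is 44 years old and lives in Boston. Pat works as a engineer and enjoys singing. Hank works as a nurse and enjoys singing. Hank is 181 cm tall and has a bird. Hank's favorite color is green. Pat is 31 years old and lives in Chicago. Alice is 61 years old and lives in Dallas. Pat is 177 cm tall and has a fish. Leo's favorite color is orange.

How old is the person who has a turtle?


Person with turtle is Alice, age 61

61


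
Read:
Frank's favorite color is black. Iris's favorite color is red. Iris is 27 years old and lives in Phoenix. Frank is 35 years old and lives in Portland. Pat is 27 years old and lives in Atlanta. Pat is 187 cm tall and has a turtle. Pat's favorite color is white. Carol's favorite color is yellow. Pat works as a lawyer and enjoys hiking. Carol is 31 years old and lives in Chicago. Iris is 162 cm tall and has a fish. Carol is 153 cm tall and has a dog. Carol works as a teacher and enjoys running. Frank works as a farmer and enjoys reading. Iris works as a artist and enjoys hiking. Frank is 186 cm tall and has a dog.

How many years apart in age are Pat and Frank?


27 vs 35, diff = 8

8


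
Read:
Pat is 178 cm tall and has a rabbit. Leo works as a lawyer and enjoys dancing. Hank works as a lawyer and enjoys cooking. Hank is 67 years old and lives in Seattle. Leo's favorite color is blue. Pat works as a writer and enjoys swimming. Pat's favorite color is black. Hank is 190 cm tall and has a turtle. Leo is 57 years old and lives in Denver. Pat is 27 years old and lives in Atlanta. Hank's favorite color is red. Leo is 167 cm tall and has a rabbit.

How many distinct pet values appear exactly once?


Unique pet values: 1

1


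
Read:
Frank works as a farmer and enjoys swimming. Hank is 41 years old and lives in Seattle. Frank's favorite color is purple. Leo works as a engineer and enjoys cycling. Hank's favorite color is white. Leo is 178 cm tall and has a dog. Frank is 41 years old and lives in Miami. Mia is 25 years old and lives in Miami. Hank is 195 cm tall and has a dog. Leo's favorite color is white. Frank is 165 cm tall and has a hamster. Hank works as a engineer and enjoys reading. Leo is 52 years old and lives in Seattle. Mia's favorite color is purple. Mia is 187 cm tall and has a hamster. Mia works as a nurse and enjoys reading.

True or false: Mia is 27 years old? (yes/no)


Mia is actually 25. no

no


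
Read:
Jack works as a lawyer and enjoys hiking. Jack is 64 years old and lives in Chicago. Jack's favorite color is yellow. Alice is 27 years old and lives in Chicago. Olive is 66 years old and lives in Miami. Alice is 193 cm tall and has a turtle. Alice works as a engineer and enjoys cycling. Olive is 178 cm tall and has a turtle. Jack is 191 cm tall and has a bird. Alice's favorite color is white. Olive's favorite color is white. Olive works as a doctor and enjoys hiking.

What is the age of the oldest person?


Oldest: Olive at 66

66


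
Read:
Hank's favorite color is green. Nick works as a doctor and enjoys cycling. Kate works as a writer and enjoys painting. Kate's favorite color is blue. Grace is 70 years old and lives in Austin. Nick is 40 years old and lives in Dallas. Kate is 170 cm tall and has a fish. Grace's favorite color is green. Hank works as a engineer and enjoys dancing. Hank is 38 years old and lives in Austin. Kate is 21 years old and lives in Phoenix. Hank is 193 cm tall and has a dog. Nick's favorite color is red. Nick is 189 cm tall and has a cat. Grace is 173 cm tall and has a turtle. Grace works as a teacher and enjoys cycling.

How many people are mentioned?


People: Hank, Kate, Nick, Grace. Count = 4

4


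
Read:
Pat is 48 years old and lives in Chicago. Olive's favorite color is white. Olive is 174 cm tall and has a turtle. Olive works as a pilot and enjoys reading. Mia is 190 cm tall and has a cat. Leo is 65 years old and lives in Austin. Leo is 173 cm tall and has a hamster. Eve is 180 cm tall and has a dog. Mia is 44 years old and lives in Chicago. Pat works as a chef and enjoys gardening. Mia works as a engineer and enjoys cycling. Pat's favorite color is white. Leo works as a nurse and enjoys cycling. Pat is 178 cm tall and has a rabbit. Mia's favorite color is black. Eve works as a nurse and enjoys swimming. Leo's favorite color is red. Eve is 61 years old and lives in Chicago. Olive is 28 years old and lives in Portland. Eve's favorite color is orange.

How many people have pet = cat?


Count: 1

1


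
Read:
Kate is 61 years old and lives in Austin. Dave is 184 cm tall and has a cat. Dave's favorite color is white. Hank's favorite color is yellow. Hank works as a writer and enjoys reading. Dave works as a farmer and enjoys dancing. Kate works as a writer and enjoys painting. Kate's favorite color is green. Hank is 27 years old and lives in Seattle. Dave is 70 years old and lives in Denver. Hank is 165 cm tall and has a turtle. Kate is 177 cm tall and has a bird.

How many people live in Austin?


Count in Austin: 1

1


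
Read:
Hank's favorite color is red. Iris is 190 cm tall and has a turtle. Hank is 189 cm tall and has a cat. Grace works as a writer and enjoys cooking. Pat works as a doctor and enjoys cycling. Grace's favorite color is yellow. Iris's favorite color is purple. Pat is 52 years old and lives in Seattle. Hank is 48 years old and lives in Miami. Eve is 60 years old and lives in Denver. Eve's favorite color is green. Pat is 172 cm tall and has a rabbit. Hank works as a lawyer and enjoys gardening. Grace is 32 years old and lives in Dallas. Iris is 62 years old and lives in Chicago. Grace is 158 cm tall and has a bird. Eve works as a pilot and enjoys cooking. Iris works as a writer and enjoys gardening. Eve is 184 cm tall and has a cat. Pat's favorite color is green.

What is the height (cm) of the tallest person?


Tallest: Iris at 190 cm

190


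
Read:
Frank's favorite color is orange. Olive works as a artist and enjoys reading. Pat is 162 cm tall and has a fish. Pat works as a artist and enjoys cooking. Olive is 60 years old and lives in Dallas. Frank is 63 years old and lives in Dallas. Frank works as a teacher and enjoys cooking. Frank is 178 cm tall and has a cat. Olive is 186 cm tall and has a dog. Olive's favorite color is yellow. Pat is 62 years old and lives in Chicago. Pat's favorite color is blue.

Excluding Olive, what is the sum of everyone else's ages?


Sum (excluding Olive): 125

125


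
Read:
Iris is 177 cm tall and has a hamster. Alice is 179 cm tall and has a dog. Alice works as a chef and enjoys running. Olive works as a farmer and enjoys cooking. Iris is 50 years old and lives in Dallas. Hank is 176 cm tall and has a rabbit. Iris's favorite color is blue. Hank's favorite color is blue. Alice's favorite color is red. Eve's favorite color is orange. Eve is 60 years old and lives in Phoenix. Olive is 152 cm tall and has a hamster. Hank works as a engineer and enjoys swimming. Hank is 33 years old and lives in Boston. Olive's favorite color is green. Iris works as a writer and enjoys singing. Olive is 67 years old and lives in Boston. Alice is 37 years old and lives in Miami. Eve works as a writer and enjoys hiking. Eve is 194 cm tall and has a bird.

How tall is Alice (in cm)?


Alice is 179 cm tall

179


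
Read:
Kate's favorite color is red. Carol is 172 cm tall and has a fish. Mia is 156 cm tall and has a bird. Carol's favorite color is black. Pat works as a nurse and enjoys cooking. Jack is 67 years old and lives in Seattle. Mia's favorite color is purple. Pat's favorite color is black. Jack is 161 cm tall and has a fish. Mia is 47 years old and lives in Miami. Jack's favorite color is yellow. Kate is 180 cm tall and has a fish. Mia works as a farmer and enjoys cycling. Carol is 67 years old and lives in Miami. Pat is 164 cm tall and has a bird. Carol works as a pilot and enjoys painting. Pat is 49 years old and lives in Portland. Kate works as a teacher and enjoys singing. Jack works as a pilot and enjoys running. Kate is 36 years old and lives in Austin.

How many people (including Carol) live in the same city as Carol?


Carol lives in Miami. Count = 2

2
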